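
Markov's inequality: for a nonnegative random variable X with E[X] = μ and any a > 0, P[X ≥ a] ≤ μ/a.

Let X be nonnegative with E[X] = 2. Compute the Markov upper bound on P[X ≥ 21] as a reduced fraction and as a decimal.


μ = E[X] = 2, a = 21.
Markov: P[X ≥ 21] ≤ μ/a = (2)/21 = 2/21.
Numerically: ≈ 0.095.
(Since a = 21 > μ = 2.000, the bound 2/21 is < 1 and informative.)

P[X ≥ 21] ≤ 2/21 ≈ 0.095.


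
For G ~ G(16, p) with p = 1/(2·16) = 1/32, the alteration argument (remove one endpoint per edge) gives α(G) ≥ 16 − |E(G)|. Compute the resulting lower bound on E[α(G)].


E[|E(G)|] = C(16, 2)·p = 120 · (1/32) = 15/4.
E[α(G)] ≥ n − E[|E(G)|] = 16 − 15/4 = 49/4.
Numerically: ≈ 12.25000.
(This is only a lower bound; the true E[α(G)] may be larger.)

E[α(G)] ≥ 49/4 ≈ 12.25000.


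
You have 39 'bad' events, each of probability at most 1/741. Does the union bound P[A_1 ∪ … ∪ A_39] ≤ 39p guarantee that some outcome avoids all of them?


Union bound: P[∪_{i=1}^{39} A_i] ≤ Σ_i P[A_i] ≤ 39·p = 39·(1/741) = 1/19.
Numerically: 1/19 ≈ 0.05263.
Is 1/19 < 1? YES.
Since P[∪ A_i] ≤ 1/19 < 1, the complement has P[∩ A_i^c] ≥ 1 − 1/19 = 18/19 > 0, so some outcome avoids every A_i.

39·p = 1/19 ≈ 0.05263; existence CERTIFIED by the union bound.


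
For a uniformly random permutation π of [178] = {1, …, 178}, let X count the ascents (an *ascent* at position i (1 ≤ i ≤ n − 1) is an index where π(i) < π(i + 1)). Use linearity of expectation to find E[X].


Write X = Σ X_I over i = 1, …, 177, with X_I the indicator of one ascent.
There are 177 indicators.
For each fixed i, the pair (π(i), π(i+1)) is a uniformly random ordered pair of distinct values from {1, …, 178}; by symmetry P[π(i) < π(i+1)] = 1/2.
By linearity: E[X] = 177 · (1/2) = (178 − 1) · (1/2) = 177/2 ≈ 88.50000.

E[X] = 177/2 = 88.50000.


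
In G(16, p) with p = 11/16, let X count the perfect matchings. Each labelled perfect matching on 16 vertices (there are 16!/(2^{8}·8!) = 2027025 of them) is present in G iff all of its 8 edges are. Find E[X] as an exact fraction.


K_16 has 16!/(2^{8}·8!) = 2027025 labelled perfect matchings.
For each such perfect matching H, let X_H = 1 if all 8 edges of H are present in G. Then P[X_H = 1] = p^{8} = (11/16)^{8} = 214358881/4294967296.
Summing the indicators: E[X] = Σ_H E[X_H] = 2027025 · p^{8} = 2027025 · 214358881/4294967296 = 434510810759025/4294967296.
Numerically: E[X] ≈ 1.0117e+05.

E[X] = 2027025 · (11/16)^{8} = 434510810759025/4294967296 ≈ 1.0117e+05.


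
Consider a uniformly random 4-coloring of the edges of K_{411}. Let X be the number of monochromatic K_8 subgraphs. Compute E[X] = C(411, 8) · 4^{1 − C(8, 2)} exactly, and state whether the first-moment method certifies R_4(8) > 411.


E[X] = C(411, 8) · 4^{1 − 28} = 18855821462126715 · 4^{−27} = 18855821462126715/18014398509481984.
As a reduced fraction: E[X] = 18855821462126715/18014398509481984 ≈ 1.04671.
Is E[X] < 1? NO.
Since E[X] ≥ 1, the first-moment bound is inconclusive at n = 411; it does NOT by itself certify R_4(8) > 411.

E[X] = 18855821462126715/18014398509481984 ≈ 1.04671; E[X] ≥ 1; first-moment method inconclusive here.


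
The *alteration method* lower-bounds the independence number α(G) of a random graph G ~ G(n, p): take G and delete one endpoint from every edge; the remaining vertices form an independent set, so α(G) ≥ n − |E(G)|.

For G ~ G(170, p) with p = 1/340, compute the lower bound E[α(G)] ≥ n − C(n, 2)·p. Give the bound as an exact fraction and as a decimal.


E[|E(G)|] = C(170, 2)·p = 14365 · (1/340) = 169/4.
E[α(G)] ≥ n − E[|E(G)|] = 170 − 169/4 = 511/4.
Numerically: ≈ 127.750000.
(This is only a lower bound; the true E[α(G)] may be larger.)

E[α(G)] ≥ 511/4 ≈ 127.750000.


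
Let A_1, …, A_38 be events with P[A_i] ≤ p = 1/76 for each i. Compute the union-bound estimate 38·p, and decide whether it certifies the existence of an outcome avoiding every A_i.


Union bound: P[∪_{i=1}^{38} A_i] ≤ Σ_i P[A_i] ≤ 38·p = 38·(1/76) = 1/2.
Numerically: 1/2 ≈ 0.500000.
Is 1/2 < 1? YES.
Since P[∪ A_i] ≤ 1/2 < 1, the complement has P[∩ A_i^c] ≥ 1 − 1/2 = 1/2 > 0, so some outcome avoids every A_i.

38·p = 1/2 ≈ 0.500000; existence CERTIFIED by the union bound.


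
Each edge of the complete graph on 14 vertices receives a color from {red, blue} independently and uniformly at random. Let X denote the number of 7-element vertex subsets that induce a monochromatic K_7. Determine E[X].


Let X = Σ_S X_S over the C(14, 7) = 3432 subsets S of size 7, where X_S = 1 if the K_7 on S is monochromatic.
For a fixed S, the K_7 on S has C(7, 2) = 21 edges. P[all 21 edges red] = (1/2)^21, and likewise for blue, so P[monochromatic] = 2·(1/2)^21 = 2^{1 − 21} = 1/1048576.
Summing: E[X] = C(14, 7) · 2^{1 − 21} = 3432 · 1/1048576 = 429/131072.
Numerically: E[X] ≈ 0.0033.

E[X] = C(14,7)·2^(1−C(7,2)) = 429/131072 ≈ 0.0033.


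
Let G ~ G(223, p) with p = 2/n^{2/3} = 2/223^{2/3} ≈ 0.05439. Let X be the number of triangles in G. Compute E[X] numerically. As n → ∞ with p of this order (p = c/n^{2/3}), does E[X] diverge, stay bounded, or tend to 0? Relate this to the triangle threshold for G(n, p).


Number of potential triangles: C(223, 3) = 1823471.
Each occurs with probability p³ ≈ (0.05439)³ ≈ 1.608719e-04.
By linearity: E[X] = C(223, 3)·p³ ≈ 1823471 · 1.608719e-04 ≈ 293.3453.
Since α = 2/3 < 1, p = c/n^{2/3} ≫ 1/n is above the triangle threshold p ~ 1/n. Asymptotically E[X] ~ (c³/6)·n^{3(1−α)} = (2³/6)·n^{1} → ∞; triangles are abundant w.h.p.

E[X] ≈ 293.3453; in regime p = Θ(1/n^{2/3}) E[X] diverges (above the triangle threshold p ~ 1/n).


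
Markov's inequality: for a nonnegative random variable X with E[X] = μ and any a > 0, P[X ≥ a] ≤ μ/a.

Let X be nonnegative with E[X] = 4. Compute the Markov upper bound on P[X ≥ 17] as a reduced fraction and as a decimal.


μ = E[X] = 4, a = 17.
Markov: P[X ≥ 17] ≤ μ/a = (4)/17 = 4/17.
Numerically: ≈ 0.2353.
(Since a = 17 > μ = 4.0000, the bound 4/17 is < 1 and informative.)

P[X ≥ 17] ≤ 4/17 ≈ 0.2353.


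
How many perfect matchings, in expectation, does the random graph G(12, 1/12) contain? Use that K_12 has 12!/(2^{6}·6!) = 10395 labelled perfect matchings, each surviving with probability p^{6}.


K_12 has 12!/(2^{6}·6!) = 10395 labelled perfect matchings.
For each such perfect matching H, let X_H = 1 if all 6 edges of H are present in G. Then P[X_H = 1] = p^{6} = (1/12)^{6} = 1/2985984.
By linearity: E[X] = Σ_H E[X_H] = 10395 · p^{6} = 10395 · 1/2985984 = 385/110592.
Numerically: E[X] ≈ 0.00348126.

E[X] = 10395 · (1/12)^{6} = 385/110592 ≈ 0.00348126.


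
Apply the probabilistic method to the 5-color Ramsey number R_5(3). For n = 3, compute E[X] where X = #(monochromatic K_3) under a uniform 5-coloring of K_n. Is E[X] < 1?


E[X] = C(3, 3) · 5^{1 − 3} = 1 · 5^{−2} = 1/25.
As a reduced fraction: E[X] = 1/25 ≈ 0.04000.
Is E[X] < 1? YES.
Since E[X] < 1, there exists a 5-coloring of K_{3} with no monochromatic K_3; hence R_5(3) > 3.

E[X] = 1/25 ≈ 0.04000; E[X] < 1, so R_5(3) > 3.


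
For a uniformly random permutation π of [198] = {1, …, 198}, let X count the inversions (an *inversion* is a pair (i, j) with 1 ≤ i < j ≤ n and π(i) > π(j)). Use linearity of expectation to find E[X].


Write X = Σ X_I over the C(198, 2) = 19503 pairs i < j, with X_I the indicator of one inversion.
There are 19503 indicators.
For each fixed pair i < j, the values π(i) and π(j) are two distinct elements of {1, …, 198} in uniformly random order; by symmetry P[π(i) > π(j)] = 1/2.
By linearity: E[X] = 19503 · (1/2) = C(198, 2) · (1/2) = 19503/2 = 19503/2 ≈ 9751.500.

E[X] = 19503/2 = 9751.500.


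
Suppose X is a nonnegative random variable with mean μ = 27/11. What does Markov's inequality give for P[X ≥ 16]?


μ = E[X] = 27/11, a = 16.
Markov: P[X ≥ 16] ≤ μ/a = (27/11)/16 = 27/176.
Numerically: ≈ 0.1534.
(Since a = 16 > μ = 2.4545, the bound 27/176 is < 1 and informative.)

P[X ≥ 16] ≤ 27/176 ≈ 0.1534.


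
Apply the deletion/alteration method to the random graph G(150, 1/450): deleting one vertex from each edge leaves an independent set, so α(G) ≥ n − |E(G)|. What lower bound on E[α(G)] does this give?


E[|E(G)|] = C(150, 2)·p = 11175 · (1/450) = 149/6.
E[α(G)] ≥ n − E[|E(G)|] = 150 − 149/6 = 751/6.
Numerically: ≈ 125.166667.
(This is only a lower bound; the true E[α(G)] may be larger.)

E[α(G)] ≥ 751/6 ≈ 125.166667.


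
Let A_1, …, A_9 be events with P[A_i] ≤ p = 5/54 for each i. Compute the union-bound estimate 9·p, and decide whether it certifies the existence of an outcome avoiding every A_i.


Union bound: P[∪_{i=1}^{9} A_i] ≤ Σ_i P[A_i] ≤ 9·p = 9·(5/54) = 5/6.
Numerically: 5/6 ≈ 0.8333333.
Is 5/6 < 1? YES.
Since P[∪ A_i] ≤ 5/6 < 1, the complement has P[∩ A_i^c] ≥ 1 − 5/6 = 1/6 > 0, so some outcome avoids every A_i.

9·p = 5/6 ≈ 0.8333333; existence CERTIFIED by the union bound.


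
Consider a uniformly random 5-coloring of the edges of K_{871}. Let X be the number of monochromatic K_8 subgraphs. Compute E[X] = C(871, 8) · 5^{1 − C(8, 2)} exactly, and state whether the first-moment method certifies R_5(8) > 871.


E[X] = C(871, 8) · 5^{1 − 28} = 7954689371890086540 · 5^{−27} = 7954689371890086540/7450580596923828125.
As a reduced fraction: E[X] = 1590937874378017308/1490116119384765625 ≈ 1.068.
Is E[X] < 1? NO.
Since E[X] ≥ 1, the first-moment bound is inconclusive at n = 871; it does NOT by itself certify R_5(8) > 871.

E[X] = 1590937874378017308/1490116119384765625 ≈ 1.068; E[X] ≥ 1; first-moment method inconclusive here.


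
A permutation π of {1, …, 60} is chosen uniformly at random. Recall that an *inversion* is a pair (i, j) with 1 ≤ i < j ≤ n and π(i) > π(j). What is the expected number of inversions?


Write X = Σ X_I over the C(60, 2) = 1770 pairs i < j, with X_I the indicator of one inversion.
There are 1770 indicators.
For each fixed pair i < j, the values π(i) and π(j) are two distinct elements of {1, …, 60} in uniformly random order; by symmetry P[π(i) > π(j)] = 1/2.
By linearity: E[X] = 1770 · (1/2) = C(60, 2) · (1/2) = 1770/2 = 885 ≈ 885.000.

E[X] = 885 = 885.000.


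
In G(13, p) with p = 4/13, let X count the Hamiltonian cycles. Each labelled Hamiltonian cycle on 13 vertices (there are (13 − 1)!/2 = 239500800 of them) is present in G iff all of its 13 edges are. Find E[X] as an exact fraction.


K_13 has (13 − 1)!/2 = 239500800 labelled Hamiltonian cycles.
For each such Hamiltonian cycle H, let X_H = 1 if all 13 edges of H are present in G. Then P[X_H = 1] = p^{13} = (4/13)^{13} = 67108864/302875106592253.
By linearity: E[X] = Σ_H E[X_H] = 239500800 · p^{13} = 239500800 · 67108864/302875106592253 = 16072626615091200/302875106592253.
Numerically: E[X] ≈ 53.067.

E[X] = 239500800 · (4/13)^{13} = 16072626615091200/302875106592253 ≈ 53.067.


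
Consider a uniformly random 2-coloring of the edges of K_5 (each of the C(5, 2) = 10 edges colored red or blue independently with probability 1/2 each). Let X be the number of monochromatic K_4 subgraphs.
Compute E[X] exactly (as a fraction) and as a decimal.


Let X = Σ_S X_S over the C(5, 4) = 5 subsets S of size 4, where X_S = 1 if the K_4 on S is monochromatic.
For a fixed S, the K_4 on S has C(4, 2) = 6 edges. P[all 6 edges red] = (1/2)^6, and likewise for blue, so P[monochromatic] = 2·(1/2)^6 = 2^{1 − 6} = 1/32.
By linearity: E[X] = C(5, 4) · 2^{1 − 6} = 5 · 1/32 = 5/32.
Numerically: E[X] ≈ 0.156.

E[X] = C(5,4)·2^(1−C(4,2)) = 5/32 ≈ 0.156.


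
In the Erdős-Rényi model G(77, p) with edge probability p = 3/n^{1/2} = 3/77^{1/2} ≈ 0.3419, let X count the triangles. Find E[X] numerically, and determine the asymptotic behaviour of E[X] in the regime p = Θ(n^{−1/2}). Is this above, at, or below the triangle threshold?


Number of potential triangles: C(77, 3) = 73150.
Each occurs with probability p³ ≈ (0.3419)³ ≈ 3.996020e-02.
By linearity: E[X] = C(77, 3)·p³ ≈ 73150 · 3.996020e-02 ≈ 2923.0888.
Since α = 1/2 < 1, p = c/n^{1/2} ≫ 1/n is above the triangle threshold p ~ 1/n. Asymptotically E[X] ~ (c³/6)·n^{3(1−α)} = (3³/6)·n^{1.5} → ∞; triangles are abundant w.h.p.

E[X] ≈ 2923.0888; in regime p = Θ(1/n^{1/2}) E[X] diverges (above the triangle threshold p ~ 1/n).


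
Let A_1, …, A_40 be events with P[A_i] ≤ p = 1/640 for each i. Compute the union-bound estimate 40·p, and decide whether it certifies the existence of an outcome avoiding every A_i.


Union bound: P[∪_{i=1}^{40} A_i] ≤ Σ_i P[A_i] ≤ 40·p = 40·(1/640) = 1/16.
Numerically: 1/16 ≈ 0.0625000.
Is 1/16 < 1? YES.
Since P[∪ A_i] ≤ 1/16 < 1, the complement has P[∩ A_i^c] ≥ 1 − 1/16 = 15/16 > 0, so some outcome avoids every A_i.

40·p = 1/16 ≈ 0.0625000; existence CERTIFIED by the union bound.


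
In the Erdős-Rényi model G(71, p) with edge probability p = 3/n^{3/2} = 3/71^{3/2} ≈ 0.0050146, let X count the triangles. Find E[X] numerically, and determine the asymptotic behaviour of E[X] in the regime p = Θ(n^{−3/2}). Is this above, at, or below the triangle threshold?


Number of potential triangles: C(71, 3) = 57155.
Each occurs with probability p³ ≈ (0.0050146)³ ≈ 1.2609597e-07.
By linearity: E[X] = C(71, 3)·p³ ≈ 57155 · 1.2609597e-07 ≈ 0.00721.
Since α = 3/2 > 1, p = c/n^{3/2} = o(1/n) is below the triangle threshold p ~ 1/n. Asymptotically E[X] ~ (c³/6)·n^{3(1−α)} = (3³/6)·n^{-1.5} → 0, so by Markov's inequality G has no triangles w.h.p.

E[X] ≈ 0.00721; in regime p = Θ(1/n^{3/2}) E[X] tends to 0 (below the triangle threshold p ~ 1/n).


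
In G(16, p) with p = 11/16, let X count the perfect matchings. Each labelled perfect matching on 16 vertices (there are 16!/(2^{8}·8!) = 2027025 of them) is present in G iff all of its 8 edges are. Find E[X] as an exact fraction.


K_16 has 16!/(2^{8}·8!) = 2027025 labelled perfect matchings.
For each such perfect matching H, let X_H = 1 if all 8 edges of H are present in G. Then P[X_H = 1] = p^{8} = (11/16)^{8} = 214358881/4294967296.
Summing the indicators: E[X] = Σ_H E[X_H] = 2027025 · p^{8} = 2027025 · 214358881/4294967296 = 434510810759025/4294967296.
Numerically: E[X] ≈ 1.012e+05.

E[X] = 2027025 · (11/16)^{8} = 434510810759025/4294967296 ≈ 1.012e+05.


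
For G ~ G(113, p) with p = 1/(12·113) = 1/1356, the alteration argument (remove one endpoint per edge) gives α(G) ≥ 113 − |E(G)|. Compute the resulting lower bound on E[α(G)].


E[|E(G)|] = C(113, 2)·p = 6328 · (1/1356) = 14/3.
E[α(G)] ≥ n − E[|E(G)|] = 113 − 14/3 = 325/3.
Numerically: ≈ 108.333.
(This is only a lower bound; the true E[α(G)] may be larger.)

E[α(G)] ≥ 325/3 ≈ 108.333.


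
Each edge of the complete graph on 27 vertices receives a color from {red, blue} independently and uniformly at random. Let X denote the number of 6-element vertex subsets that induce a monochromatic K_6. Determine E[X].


Let X = Σ_S X_S over the C(27, 6) = 296010 subsets S of size 6, where X_S = 1 if the K_6 on S is monochromatic.
For a fixed S, the K_6 on S has C(6, 2) = 15 edges. P[all 15 edges red] = (1/2)^15, and likewise for blue, so P[monochromatic] = 2·(1/2)^15 = 2^{1 − 15} = 1/16384.
By linearity: E[X] = C(27, 6) · 2^{1 − 15} = 296010 · 1/16384 = 148005/8192.
Numerically: E[X] ≈ 18.06702.

E[X] = C(27,6)·2^(1−C(6,2)) = 148005/8192 ≈ 18.06702.


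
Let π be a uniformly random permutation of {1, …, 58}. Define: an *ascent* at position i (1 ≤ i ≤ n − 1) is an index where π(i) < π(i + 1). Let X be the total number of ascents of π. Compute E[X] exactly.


Write X = Σ X_I over i = 1, …, 57, with X_I the indicator of one ascent.
There are 57 indicators.
For each fixed i, the pair (π(i), π(i+1)) is a uniformly random ordered pair of distinct values from {1, …, 58}; by symmetry P[π(i) < π(i+1)] = 1/2.
By linearity: E[X] = 57 · (1/2) = (58 − 1) · (1/2) = 57/2 ≈ 28.50000.

E[X] = 57/2 = 28.50000.


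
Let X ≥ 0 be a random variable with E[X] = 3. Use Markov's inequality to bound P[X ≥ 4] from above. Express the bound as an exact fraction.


μ = E[X] = 3, a = 4.
Markov: P[X ≥ 4] ≤ μ/a = (3)/4 = 3/4.
Numerically: ≈ 0.750000.
(Since a = 4 > μ = 3.000000, the bound 3/4 is < 1 and informative.)

P[X ≥ 4] ≤ 3/4 ≈ 0.750000.


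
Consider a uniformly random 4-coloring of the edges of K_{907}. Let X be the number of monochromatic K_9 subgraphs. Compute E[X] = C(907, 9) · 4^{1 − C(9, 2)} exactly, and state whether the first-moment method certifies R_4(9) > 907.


E[X] = C(907, 9) · 4^{1 − 36} = 1100045734961417331175 · 4^{−35} = 1100045734961417331175/1180591620717411303424.
As a reduced fraction: E[X] = 1100045734961417331175/1180591620717411303424 ≈ 0.9317750.
Is E[X] < 1? YES.
Since E[X] < 1, there exists a 4-coloring of K_{907} with no monochromatic K_9; hence R_4(9) > 907.

E[X] = 1100045734961417331175/1180591620717411303424 ≈ 0.9317750; E[X] < 1, so R_4(9) > 907.


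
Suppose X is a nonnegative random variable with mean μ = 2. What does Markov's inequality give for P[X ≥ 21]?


μ = E[X] = 2, a = 21.
Markov: P[X ≥ 21] ≤ μ/a = (2)/21 = 2/21.
Numerically: ≈ 0.095238.
(Since a = 21 > μ = 2.000000, the bound 2/21 is < 1 and informative.)

P[X ≥ 21] ≤ 2/21 ≈ 0.095238.


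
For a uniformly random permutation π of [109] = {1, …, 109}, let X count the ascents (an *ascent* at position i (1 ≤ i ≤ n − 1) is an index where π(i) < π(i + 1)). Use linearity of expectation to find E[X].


Write X = Σ X_I over i = 1, …, 108, with X_I the indicator of one ascent.
There are 108 indicators.
For each fixed i, the pair (π(i), π(i+1)) is a uniformly random ordered pair of distinct values from {1, …, 109}; by symmetry P[π(i) < π(i+1)] = 1/2.
By linearity: E[X] = 108 · (1/2) = (109 − 1) · (1/2) = 54 ≈ 54.0000.

E[X] = 54 = 54.0000.


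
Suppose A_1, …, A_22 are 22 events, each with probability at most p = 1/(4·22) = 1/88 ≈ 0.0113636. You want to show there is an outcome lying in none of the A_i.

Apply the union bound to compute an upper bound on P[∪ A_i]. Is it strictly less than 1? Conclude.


Union bound: P[∪_{i=1}^{22} A_i] ≤ Σ_i P[A_i] ≤ 22·p = 22·(1/88) = 1/4.
Numerically: 1/4 ≈ 0.2500000.
Is 1/4 < 1? YES.
Since P[∪ A_i] ≤ 1/4 < 1, the complement has P[∩ A_i^c] ≥ 1 − 1/4 = 3/4 > 0, so some outcome avoids every A_i.

22·p = 1/4 ≈ 0.2500000; existence CERTIFIED by the union bound.


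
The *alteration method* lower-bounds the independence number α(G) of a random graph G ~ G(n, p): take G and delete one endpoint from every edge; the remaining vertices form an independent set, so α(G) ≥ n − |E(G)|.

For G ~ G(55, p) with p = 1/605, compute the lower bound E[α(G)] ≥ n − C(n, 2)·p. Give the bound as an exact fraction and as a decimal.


E[|E(G)|] = C(55, 2)·p = 1485 · (1/605) = 27/11.
E[α(G)] ≥ n − E[|E(G)|] = 55 − 27/11 = 578/11.
Numerically: ≈ 52.5455.
(This is only a lower bound; the true E[α(G)] may be larger.)

E[α(G)] ≥ 578/11 ≈ 52.5455.


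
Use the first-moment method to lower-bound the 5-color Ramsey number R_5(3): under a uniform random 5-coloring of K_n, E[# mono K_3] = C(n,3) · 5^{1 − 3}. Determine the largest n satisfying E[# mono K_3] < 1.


We need C(n, 3) · 5^{1 − 3} < 1, i.e. C(n, 3) < 5^{3 − 1} = 25.
Check values of n near the boundary:
  n = 4: C(4, 3) = 4; 4 < 25? YES
  n = 5: C(5, 3) = 10; 10 < 25? YES
  n = 6: C(6, 3) = 20; 20 < 25? YES
  n = 7: C(7, 3) = 35; 35 < 25? NO
  n = 8: C(8, 3) = 56; 56 < 25? NO
  n = 9: C(9, 3) = 84; 84 < 25? NO
The largest n with C(n, 3) < 25 is n = 6 (where E[X] = 4/5 ≈ 0.80000). Hence R_5(3) > 6, i.e. R_5(3) ≥ 7.

Largest n = 6; hence R_5(3) > 6.


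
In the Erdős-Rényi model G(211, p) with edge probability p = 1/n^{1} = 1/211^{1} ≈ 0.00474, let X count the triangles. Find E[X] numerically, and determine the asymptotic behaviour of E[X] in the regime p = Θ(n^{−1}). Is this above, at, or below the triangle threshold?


Number of potential triangles: C(211, 3) = 1543465.
Each occurs with probability p³ ≈ (0.00474)³ ≈ 1.06452e-07.
By linearity: E[X] = C(211, 3)·p³ ≈ 1543465 · 1.06452e-07 ≈ 0.164.
Here α = 1, so p = 1/n is exactly at the triangle threshold p ~ 1/n. Asymptotically E[X] → c³/6 = 1³/6 = 1/6 ≈ 0.167, a bounded constant. In this regime the triangle count is asymptotically Poisson(c³/6).

E[X] ≈ 0.164; in regime p = Θ(1/n^{1}) E[X] stays bounded (at the triangle threshold p ~ 1/n).


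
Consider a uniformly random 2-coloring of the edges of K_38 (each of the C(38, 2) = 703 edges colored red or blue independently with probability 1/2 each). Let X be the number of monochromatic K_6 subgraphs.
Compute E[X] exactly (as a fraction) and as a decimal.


Let X = Σ_S X_S over the C(38, 6) = 2760681 subsets S of size 6, where X_S = 1 if the K_6 on S is monochromatic.
For a fixed S, the K_6 on S has C(6, 2) = 15 edges. P[all 15 edges red] = (1/2)^15, and likewise for blue, so P[monochromatic] = 2·(1/2)^15 = 2^{1 − 15} = 1/16384.
By linearity: E[X] = C(38, 6) · 2^{1 − 15} = 2760681 · 1/16384 = 2760681/16384.
Numerically: E[X] ≈ 168.49860.

E[X] = C(38,6)·2^(1−C(6,2)) = 2760681/16384 ≈ 168.49860.


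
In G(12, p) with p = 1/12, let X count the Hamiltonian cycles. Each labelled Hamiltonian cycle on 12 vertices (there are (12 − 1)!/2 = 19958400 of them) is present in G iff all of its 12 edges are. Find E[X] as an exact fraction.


K_12 has (12 − 1)!/2 = 19958400 labelled Hamiltonian cycles.
For each such Hamiltonian cycle H, let X_H = 1 if all 12 edges of H are present in G. Then P[X_H = 1] = p^{12} = (1/12)^{12} = 1/8916100448256.
Summing the indicators: E[X] = Σ_H E[X_H] = 19958400 · p^{12} = 19958400 · 1/8916100448256 = 1925/859963392.
Numerically: E[X] ≈ 2.238e-06.

E[X] = 19958400 · (1/12)^{12} = 1925/859963392 ≈ 2.238e-06.


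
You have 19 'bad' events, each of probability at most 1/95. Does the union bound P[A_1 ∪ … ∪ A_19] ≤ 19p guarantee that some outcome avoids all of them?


Union bound: P[∪_{i=1}^{19} A_i] ≤ Σ_i P[A_i] ≤ 19·p = 19·(1/95) = 1/5.
Numerically: 1/5 ≈ 0.200.
Is 1/5 < 1? YES.
Since P[∪ A_i] ≤ 1/5 < 1, the complement has P[∩ A_i^c] ≥ 1 − 1/5 = 4/5 > 0, so some outcome avoids every A_i.

19·p = 1/5 ≈ 0.200; existence CERTIFIED by the union bound.


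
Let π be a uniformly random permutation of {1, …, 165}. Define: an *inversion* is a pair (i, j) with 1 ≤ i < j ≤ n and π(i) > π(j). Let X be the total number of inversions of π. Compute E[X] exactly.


Write X = Σ X_I over the C(165, 2) = 13530 pairs i < j, with X_I the indicator of one inversion.
There are 13530 indicators.
For each fixed pair i < j, the values π(i) and π(j) are two distinct elements of {1, …, 165} in uniformly random order; by symmetry P[π(i) > π(j)] = 1/2.
By linearity: E[X] = 13530 · (1/2) = C(165, 2) · (1/2) = 13530/2 = 6765 ≈ 6765.000.

E[X] = 6765 = 6765.000.


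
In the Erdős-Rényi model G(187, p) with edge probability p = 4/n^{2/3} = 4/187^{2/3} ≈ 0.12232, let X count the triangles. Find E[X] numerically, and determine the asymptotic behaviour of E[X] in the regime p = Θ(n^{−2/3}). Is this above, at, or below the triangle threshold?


Number of potential triangles: C(187, 3) = 1072445.
Each occurs with probability p³ ≈ (0.12232)³ ≈ 1.83019246e-03.
By linearity: E[X] = C(187, 3)·p³ ≈ 1072445 · 1.83019246e-03 ≈ 1962.780749.
Since α = 2/3 < 1, p = c/n^{2/3} ≫ 1/n is above the triangle threshold p ~ 1/n. Asymptotically E[X] ~ (c³/6)·n^{3(1−α)} = (4³/6)·n^{1} → ∞; triangles are abundant w.h.p.

E[X] ≈ 1962.780749; in regime p = Θ(1/n^{2/3}) E[X] diverges (above the triangle threshold p ~ 1/n).


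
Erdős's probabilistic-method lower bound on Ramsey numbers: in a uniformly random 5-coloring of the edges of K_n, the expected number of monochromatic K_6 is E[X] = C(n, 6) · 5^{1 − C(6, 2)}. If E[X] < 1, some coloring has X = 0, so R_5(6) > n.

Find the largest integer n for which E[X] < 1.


We need C(n, 6) · 5^{1 − 15} < 1, i.e. C(n, 6) < 5^{15 − 1} = 6103515625.
Check values of n near the boundary:
  n = 124: C(124, 6) = 4465475476; 4465475476 < 6103515625? YES
  n = 125: C(125, 6) = 4690625500; 4690625500 < 6103515625? YES
  n = 126: C(126, 6) = 4925156775; 4925156775 < 6103515625? YES
  n = 127: C(127, 6) = 5169379425; 5169379425 < 6103515625? YES
  n = 128: C(128, 6) = 5423611200; 5423611200 < 6103515625? YES
  n = 129: C(129, 6) = 5688177600; 5688177600 < 6103515625? YES
  n = 130: C(130, 6) = 5963412000; 5963412000 < 6103515625? YES
  n = 131: C(131, 6) = 6249655776; 6249655776 < 6103515625? NO
The largest n with C(n, 6) < 6103515625 is n = 130 (where E[X] = 47707296/48828125 ≈ 0.977). Hence R_5(6) > 130, i.e. R_5(6) ≥ 131.

Largest n = 130; hence R_5(6) > 130.


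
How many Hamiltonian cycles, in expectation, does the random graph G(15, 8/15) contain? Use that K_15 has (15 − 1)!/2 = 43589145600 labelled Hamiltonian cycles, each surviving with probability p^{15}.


K_15 has (15 − 1)!/2 = 43589145600 labelled Hamiltonian cycles.
For each such Hamiltonian cycle H, let X_H = 1 if all 15 edges of H are present in G. Then P[X_H = 1] = p^{15} = (8/15)^{15} = 35184372088832/437893890380859375.
By linearity: E[X] = Σ_H E[X_H] = 43589145600 · p^{15} = 43589145600 · 35184372088832/437893890380859375 = 252453780711880523776/72081298828125.
Numerically: E[X] ≈ 3.50235e+06.

E[X] = 43589145600 · (8/15)^{15} = 252453780711880523776/72081298828125 ≈ 3.50235e+06.


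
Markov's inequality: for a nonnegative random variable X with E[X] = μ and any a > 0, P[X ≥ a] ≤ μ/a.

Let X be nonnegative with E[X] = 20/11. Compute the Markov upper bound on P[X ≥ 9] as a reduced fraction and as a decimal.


μ = E[X] = 20/11, a = 9.
Markov: P[X ≥ 9] ≤ μ/a = (20/11)/9 = 20/99.
Numerically: ≈ 0.2020.
(Since a = 9 > μ = 1.8182, the bound 20/99 is < 1 and informative.)

P[X ≥ 9] ≤ 20/99 ≈ 0.2020.


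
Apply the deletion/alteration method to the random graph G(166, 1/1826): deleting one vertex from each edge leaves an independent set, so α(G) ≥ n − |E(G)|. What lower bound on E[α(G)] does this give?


E[|E(G)|] = C(166, 2)·p = 13695 · (1/1826) = 15/2.
E[α(G)] ≥ n − E[|E(G)|] = 166 − 15/2 = 317/2.
Numerically: ≈ 158.500000.
(This is only a lower bound; the true E[α(G)] may be larger.)

E[α(G)] ≥ 317/2 ≈ 158.500000.


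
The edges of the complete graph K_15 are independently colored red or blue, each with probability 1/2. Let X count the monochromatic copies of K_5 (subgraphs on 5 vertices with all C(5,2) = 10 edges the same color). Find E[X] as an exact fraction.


Let X = Σ_S X_S over the C(15, 5) = 3003 subsets S of size 5, where X_S = 1 if the K_5 on S is monochromatic.
For a fixed S, the K_5 on S has C(5, 2) = 10 edges. P[all 10 edges red] = (1/2)^10, and likewise for blue, so P[monochromatic] = 2·(1/2)^10 = 2^{1 − 10} = 1/512.
By linearity of expectation: E[X] = C(15, 5) · 2^{1 − 10} = 3003 · 1/512 = 3003/512.
Numerically: E[X] ≈ 5.8652.

E[X] = C(15,5)·2^(1−C(5,2)) = 3003/512 ≈ 5.8652.


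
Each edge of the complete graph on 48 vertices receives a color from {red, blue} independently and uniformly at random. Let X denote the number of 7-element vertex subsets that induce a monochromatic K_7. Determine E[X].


Let X = Σ_S X_S over the C(48, 7) = 73629072 subsets S of size 7, where X_S = 1 if the K_7 on S is monochromatic.
For a fixed S, the K_7 on S has C(7, 2) = 21 edges. P[all 21 edges red] = (1/2)^21, and likewise for blue, so P[monochromatic] = 2·(1/2)^21 = 2^{1 − 21} = 1/1048576.
By linearity: E[X] = C(48, 7) · 2^{1 − 21} = 73629072 · 1/1048576 = 4601817/65536.
Numerically: E[X] ≈ 70.218.

E[X] = C(48,7)·2^(1−C(7,2)) = 4601817/65536 ≈ 70.218.


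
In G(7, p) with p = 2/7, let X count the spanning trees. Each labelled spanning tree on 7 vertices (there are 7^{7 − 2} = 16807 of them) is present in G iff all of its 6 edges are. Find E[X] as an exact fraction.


K_7 has 7^{7 − 2} = 16807 labelled spanning trees.
For each such spanning tree H, let X_H = 1 if all 6 edges of H are present in G. Then P[X_H = 1] = p^{6} = (2/7)^{6} = 64/117649.
By linearity of expectation: E[X] = Σ_H E[X_H] = 16807 · p^{6} = 16807 · 64/117649 = 64/7.
Numerically: E[X] ≈ 9.1429.

E[X] = 16807 · (2/7)^{6} = 64/7 ≈ 9.1429.


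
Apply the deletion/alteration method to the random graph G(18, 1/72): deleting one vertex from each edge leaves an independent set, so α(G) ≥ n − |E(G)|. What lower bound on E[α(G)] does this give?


E[|E(G)|] = C(18, 2)·p = 153 · (1/72) = 17/8.
E[α(G)] ≥ n − E[|E(G)|] = 18 − 17/8 = 127/8.
Numerically: ≈ 15.8750.
(This is only a lower bound; the true E[α(G)] may be larger.)

E[α(G)] ≥ 127/8 ≈ 15.8750.


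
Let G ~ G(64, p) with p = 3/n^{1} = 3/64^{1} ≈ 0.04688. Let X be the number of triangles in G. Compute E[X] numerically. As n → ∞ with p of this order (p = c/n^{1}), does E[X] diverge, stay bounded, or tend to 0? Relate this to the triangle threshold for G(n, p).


Number of potential triangles: C(64, 3) = 41664.
Each occurs with probability p³ ≈ (0.04688)³ ≈ 1.029968e-04.
By linearity: E[X] = C(64, 3)·p³ ≈ 41664 · 1.029968e-04 ≈ 4.2913.
Here α = 1, so p = 3/n is exactly at the triangle threshold p ~ 1/n. Asymptotically E[X] → c³/6 = 3³/6 = 9/2 ≈ 4.5000, a bounded constant. In this regime the triangle count is asymptotically Poisson(c³/6).

E[X] ≈ 4.2913; in regime p = Θ(1/n^{1}) E[X] stays bounded (at the triangle threshold p ~ 1/n).


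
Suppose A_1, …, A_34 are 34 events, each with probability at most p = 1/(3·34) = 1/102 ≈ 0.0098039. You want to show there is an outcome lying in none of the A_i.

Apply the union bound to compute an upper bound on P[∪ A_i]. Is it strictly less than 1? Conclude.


Union bound: P[∪_{i=1}^{34} A_i] ≤ Σ_i P[A_i] ≤ 34·p = 34·(1/102) = 1/3.
Numerically: 1/3 ≈ 0.3333333.
Is 1/3 < 1? YES.
Since P[∪ A_i] ≤ 1/3 < 1, the complement has P[∩ A_i^c] ≥ 1 − 1/3 = 2/3 > 0, so some outcome avoids every A_i.

34·p = 1/3 ≈ 0.3333333; existence CERTIFIED by the union bound.


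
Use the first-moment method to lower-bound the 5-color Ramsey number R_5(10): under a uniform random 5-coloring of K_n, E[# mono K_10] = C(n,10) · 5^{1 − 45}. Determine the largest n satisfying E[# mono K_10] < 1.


We need C(n, 10) · 5^{1 − 45} < 1, i.e. C(n, 10) < 5^{45 − 1} = 5684341886080801486968994140625.
Check values of n near the boundary:
  n = 5388: C(5388, 10) = 5634865093375880654852250419586; 5634865093375880654852250419586 < 5684341886080801486968994140625? YES
  n = 5389: C(5389, 10) = 5645340767466558997768874792926; 5645340767466558997768874792926 < 5684341886080801486968994140625? YES
  n = 5390: C(5390, 10) = 5655833965919099070255434039753; 5655833965919099070255434039753 < 5684341886080801486968994140625? YES
  n = 5391: C(5391, 10) = 5666344714787188828795213697883; 5666344714787188828795213697883 < 5684341886080801486968994140625? YES
  n = 5392: C(5392, 10) = 5676873040158402483252283957448; 5676873040158402483252283957448 < 5684341886080801486968994140625? YES
  n = 5393: C(5393, 10) = 5687418968154238267170642278008; 5687418968154238267170642278008 < 5684341886080801486968994140625? NO
  n = 5394: C(5394, 10) = 5697982524930156243149785372878; 5697982524930156243149785372878 < 5684341886080801486968994140625? NO
The largest n with C(n, 10) < 5684341886080801486968994140625 is n = 5392 (where E[X] = 5676873040158402483252283957448/5684341886080801486968994140625 ≈ 0.9986861). Hence R_5(10) > 5392, i.e. R_5(10) ≥ 5393.

Largest n = 5392; hence R_5(10) > 5392.


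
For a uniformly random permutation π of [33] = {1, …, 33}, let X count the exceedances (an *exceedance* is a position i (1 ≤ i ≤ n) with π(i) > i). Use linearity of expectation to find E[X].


Write X = Σ_{i=1}^{33} X_i, where X_i = 1_{π(i) > i}.
For each fixed i, π(i) is uniform over {1, …, 33} (marginal of a uniform permutation), so P[π(i) > i] = (n − i)/n. Summing: Σ_{i=1}^{33} (n − i)/n = (0 + 1 + … + 32)/33 = 33(33 − 1)/(2·33) = (33 − 1)/2.
Hence E[X] = Σ_{i=1}^{33} (33 − i)/33 = 16 ≈ 16.000000.

E[X] = 16 = 16.000000.


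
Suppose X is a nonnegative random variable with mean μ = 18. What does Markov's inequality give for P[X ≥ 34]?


μ = E[X] = 18, a = 34.
Markov: P[X ≥ 34] ≤ μ/a = (18)/34 = 9/17.
Numerically: ≈ 0.52941.
(Since a = 34 > μ = 18.00000, the bound 9/17 is < 1 and informative.)

P[X ≥ 34] ≤ 9/17 ≈ 0.52941.


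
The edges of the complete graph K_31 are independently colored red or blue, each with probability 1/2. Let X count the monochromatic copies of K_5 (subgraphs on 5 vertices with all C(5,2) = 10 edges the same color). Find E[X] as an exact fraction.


Let X = Σ_S X_S over the C(31, 5) = 169911 subsets S of size 5, where X_S = 1 if the K_5 on S is monochromatic.
For a fixed S, the K_5 on S has C(5, 2) = 10 edges. P[all 10 edges red] = (1/2)^10, and likewise for blue, so P[monochromatic] = 2·(1/2)^10 = 2^{1 − 10} = 1/512.
By linearity: E[X] = C(31, 5) · 2^{1 − 10} = 169911 · 1/512 = 169911/512.
Numerically: E[X] ≈ 331.85742.

E[X] = C(31,5)·2^(1−C(5,2)) = 169911/512 ≈ 331.85742.


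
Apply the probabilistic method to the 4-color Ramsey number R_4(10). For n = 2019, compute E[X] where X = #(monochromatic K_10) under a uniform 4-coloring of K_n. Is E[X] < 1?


E[X] = C(2019, 10) · 4^{1 − 45} = 303322949179835278009229628 · 4^{−44} = 303322949179835278009229628/309485009821345068724781056.
As a reduced fraction: E[X] = 75830737294958819502307407/77371252455336267181195264 ≈ 0.980089.
Is E[X] < 1? YES.
Since E[X] < 1, there exists a 4-coloring of K_{2019} with no monochromatic K_10; hence R_4(10) > 2019.

E[X] = 75830737294958819502307407/77371252455336267181195264 ≈ 0.980089; E[X] < 1, so R_4(10) > 2019.


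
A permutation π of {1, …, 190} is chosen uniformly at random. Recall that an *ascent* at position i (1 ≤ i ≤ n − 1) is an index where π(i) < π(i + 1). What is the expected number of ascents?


Write X = Σ X_I over i = 1, …, 189, with X_I the indicator of one ascent.
There are 189 indicators.
For each fixed i, the pair (π(i), π(i+1)) is a uniformly random ordered pair of distinct values from {1, …, 190}; by symmetry P[π(i) < π(i+1)] = 1/2.
By linearity: E[X] = 189 · (1/2) = (190 − 1) · (1/2) = 189/2 ≈ 94.500000.

E[X] = 189/2 = 94.500000.


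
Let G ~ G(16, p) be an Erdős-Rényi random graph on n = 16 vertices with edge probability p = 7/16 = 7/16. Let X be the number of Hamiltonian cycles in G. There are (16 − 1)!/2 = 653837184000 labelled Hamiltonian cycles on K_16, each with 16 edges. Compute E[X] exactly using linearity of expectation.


K_16 has (16 − 1)!/2 = 653837184000 labelled Hamiltonian cycles.
For each such Hamiltonian cycle H, let X_H = 1 if all 16 edges of H are present in G. Then P[X_H = 1] = p^{16} = (7/16)^{16} = 33232930569601/18446744073709551616.
By linearity: E[X] = Σ_H E[X_H] = 653837184000 · p^{16} = 653837184000 · 33232930569601/18446744073709551616 = 21219654042671322112875/18014398509481984.
Numerically: E[X] ≈ 1.1779e+06.

E[X] = 653837184000 · (7/16)^{16} = 21219654042671322112875/18014398509481984 ≈ 1.1779e+06.


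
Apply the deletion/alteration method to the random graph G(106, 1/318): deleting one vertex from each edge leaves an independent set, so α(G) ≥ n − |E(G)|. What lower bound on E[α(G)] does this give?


E[|E(G)|] = C(106, 2)·p = 5565 · (1/318) = 35/2.
E[α(G)] ≥ n − E[|E(G)|] = 106 − 35/2 = 177/2.
Numerically: ≈ 88.50000.
(This is only a lower bound; the true E[α(G)] may be larger.)

E[α(G)] ≥ 177/2 ≈ 88.50000.


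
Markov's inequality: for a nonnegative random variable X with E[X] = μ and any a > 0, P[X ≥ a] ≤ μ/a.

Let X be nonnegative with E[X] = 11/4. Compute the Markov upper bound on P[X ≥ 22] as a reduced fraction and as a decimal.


μ = E[X] = 11/4, a = 22.
Markov: P[X ≥ 22] ≤ μ/a = (11/4)/22 = 1/8.
Numerically: ≈ 0.12500.
(Since a = 22 > μ = 2.75000, the bound 1/8 is < 1 and informative.)

P[X ≥ 22] ≤ 1/8 ≈ 0.12500.


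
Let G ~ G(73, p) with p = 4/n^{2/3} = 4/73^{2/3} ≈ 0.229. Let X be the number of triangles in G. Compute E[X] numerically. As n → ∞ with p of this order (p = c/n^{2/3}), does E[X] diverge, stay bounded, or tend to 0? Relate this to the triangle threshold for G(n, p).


Number of potential triangles: C(73, 3) = 62196.
Each occurs with probability p³ ≈ (0.229)³ ≈ 1.20098e-02.
By linearity: E[X] = C(73, 3)·p³ ≈ 62196 · 1.20098e-02 ≈ 746.959.
Since α = 2/3 < 1, p = c/n^{2/3} ≫ 1/n is above the triangle threshold p ~ 1/n. Asymptotically E[X] ~ (c³/6)·n^{3(1−α)} = (4³/6)·n^{1} → ∞; triangles are abundant w.h.p.

E[X] ≈ 746.959; in regime p = Θ(1/n^{2/3}) E[X] diverges (above the triangle threshold p ~ 1/n).


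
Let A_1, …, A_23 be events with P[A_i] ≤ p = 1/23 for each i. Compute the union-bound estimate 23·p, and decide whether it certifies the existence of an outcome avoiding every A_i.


Union bound: P[∪_{i=1}^{23} A_i] ≤ Σ_i P[A_i] ≤ 23·p = 23·(1/23) = 1.
Numerically: 1 ≈ 1.0000.
Is 1 < 1? NO.
Since the bound 1 is ≥ 1, the union bound is uninformative here; it does NOT by itself certify existence.

23·p = 1 ≈ 1.0000; existence NOT certified by the union bound.


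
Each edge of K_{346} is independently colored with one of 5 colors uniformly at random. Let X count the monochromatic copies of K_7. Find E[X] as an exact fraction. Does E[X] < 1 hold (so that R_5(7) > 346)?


E[X] = C(346, 7) · 5^{1 − 21} = 110809404801480 · 5^{−20} = 110809404801480/95367431640625.
As a reduced fraction: E[X] = 22161880960296/19073486328125 ≈ 1.162.
Is E[X] < 1? NO.
Since E[X] ≥ 1, the first-moment bound is inconclusive at n = 346; it does NOT by itself certify R_5(7) > 346.

E[X] = 22161880960296/19073486328125 ≈ 1.162; E[X] ≥ 1; first-moment method inconclusive here.


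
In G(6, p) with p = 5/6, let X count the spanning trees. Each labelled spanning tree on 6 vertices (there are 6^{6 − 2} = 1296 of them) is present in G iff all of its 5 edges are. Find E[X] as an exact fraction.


K_6 has 6^{6 − 2} = 1296 labelled spanning trees.
For each such spanning tree H, let X_H = 1 if all 5 edges of H are present in G. Then P[X_H = 1] = p^{5} = (5/6)^{5} = 3125/7776.
By linearity of expectation: E[X] = Σ_H E[X_H] = 1296 · p^{5} = 1296 · 3125/7776 = 3125/6.
Numerically: E[X] ≈ 520.833.

E[X] = 1296 · (5/6)^{5} = 3125/6 ≈ 520.833.


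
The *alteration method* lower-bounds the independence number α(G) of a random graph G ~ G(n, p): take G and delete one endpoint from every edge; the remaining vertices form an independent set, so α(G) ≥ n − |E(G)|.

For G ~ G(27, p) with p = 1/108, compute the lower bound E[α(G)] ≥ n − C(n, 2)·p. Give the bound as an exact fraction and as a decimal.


E[|E(G)|] = C(27, 2)·p = 351 · (1/108) = 13/4.
E[α(G)] ≥ n − E[|E(G)|] = 27 − 13/4 = 95/4.
Numerically: ≈ 23.750000.
(This is only a lower bound; the true E[α(G)] may be larger.)

E[α(G)] ≥ 95/4 ≈ 23.750000.


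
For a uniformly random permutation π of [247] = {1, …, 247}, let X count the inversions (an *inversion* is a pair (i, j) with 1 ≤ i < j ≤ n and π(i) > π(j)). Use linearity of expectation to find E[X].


Write X = Σ X_I over the C(247, 2) = 30381 pairs i < j, with X_I the indicator of one inversion.
There are 30381 indicators.
For each fixed pair i < j, the values π(i) and π(j) are two distinct elements of {1, …, 247} in uniformly random order; by symmetry P[π(i) > π(j)] = 1/2.
By linearity: E[X] = 30381 · (1/2) = C(247, 2) · (1/2) = 30381/2 = 30381/2 ≈ 15190.500000.

E[X] = 30381/2 = 15190.500000.
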